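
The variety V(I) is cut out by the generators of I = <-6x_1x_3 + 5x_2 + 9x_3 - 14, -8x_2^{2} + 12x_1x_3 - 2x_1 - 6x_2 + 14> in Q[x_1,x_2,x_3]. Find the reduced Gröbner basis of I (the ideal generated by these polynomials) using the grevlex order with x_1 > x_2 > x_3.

f_1 = -6x_1x_3 + 5x_2 + 9x_3 - 14, LT = x_1x_3.
f_2 = -8x_2^{2} + 12x_1x_3 - 2x_1 - 6x_2 + 14, LT = x_2^{2}.

The S-polynomials (S(f_1,f_2)) all reduce to 0 modulo the current basis, so we have a Gröbner basis.

G = {x_2^{2} + \tfrac{1}{4}x_1 - \tfrac{1}{2}x_2 - \tfrac{9}{4}x_3 + \tfrac{7}{4}, x_1x_3 - \tfrac{5}{6}x_2 - \tfrac{3}{2}x_3 + \tfrac{7}{3}}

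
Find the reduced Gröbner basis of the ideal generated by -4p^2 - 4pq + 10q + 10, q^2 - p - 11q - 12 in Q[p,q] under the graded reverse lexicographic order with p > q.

f_1 = -4p^2 - 4pq + 10q + 10, LT = p^2.
f_2 = q^2 - p - 11q - 12, LT = q^2.

The S-polynomials (S(f_1,f_2)) all reduce to 0 modulo the current basis, so we have a Gröbner basis.

G = {p^2 + pq - 5/2q - 5/2, q^2 - p - 11q - 12}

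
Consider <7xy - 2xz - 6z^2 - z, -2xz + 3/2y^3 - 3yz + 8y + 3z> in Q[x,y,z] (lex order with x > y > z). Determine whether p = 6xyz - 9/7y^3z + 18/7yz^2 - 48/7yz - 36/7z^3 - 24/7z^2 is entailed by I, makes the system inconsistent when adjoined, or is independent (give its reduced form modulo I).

First compute the reduced Gröbner basis of I by Buchberger's algorithm.
f_1 = 7xy - 2xz - 6z^2 - z, LT = xy.
f_2 = -2xz + 3/2y^3 - 3yz + 8y + 3z, LT = xz.

S(f_1,f_2): lcm = xyz. S = -2/7xz^2 + 3/4y^4 - 3/2y^2z + 4y^2 + 3/2yz - 6/7z^3 - 1/7z^2.
  leading term xz^2: subtract (1/7z)·f_2 from -2/7xz^2 + 3/4y^4 - 3/2y^2z + 4y^2 + 3/2yz - 6/7z^3 - 1/7z^2 → 3/4y^4 - 3/14y^3z - 3/2y^2z + 4y^2 + 3/7yz^2 + 5/14yz - 6/7z^3 - 4/7z^2
  leading term y^4: no divisor's leading term divides it; move 3/4y^4 to the remainder.
  leading term y^3z: no divisor's leading term divides it; move -3/14y^3z to the remainder.
  leading term y^2z: no divisor's leading term divides it; move -3/2y^2z to the remainder.
  leading term y^2: no divisor's leading term divides it; move 4y^2 to the remainder.
  leading term yz^2: no divisor's leading term divides it; move 3/7yz^2 to the remainder.
  leading term yz: no divisor's leading term divides it; move 5/14yz to the remainder.
  leading term z^3: no divisor's leading term divides it; move -6/7z^3 to the remainder.
  leading term z^2: no divisor's leading term divides it; move -4/7z^2 to the remainder.
  remainder 3/4y^4 - 3/14y^3z - 3/2y^2z + 4y^2 + 3/7yz^2 + 5/14yz - 6/7z^3 - 4/7z^2 ≠ 0; add h_3 = 3/4y^4 - 3/14y^3z - 3/2y^2z + 4y^2 + 3/7yz^2 + 5/14yz - 6/7z^3 - 4/7z^2 to the basis.

The other S-polynomials (S(f_1,h_3), S(f_2,h_3)) all reduce to 0 modulo the current basis, so we have a Gröbner basis.
Inter-reduce: drop elements whose leading term is divisible by another's, tail-reduce, and make monic.
Reduced Gröbner basis: {xy - 3/14y^3 + 3/7yz - 8/7y - 6/7z^2 - 4/7z, xz - 3/4y^3 + 3/2yz - 4y - 3/2z, y^4 - 2/7y^3z - 2y^2z + 16/3y^2 + 4/7yz^2 + 10/21yz - 8/7z^3 - 16/21z^2}.
Label its elements g_1 = xy - 3/14y^3 + 3/7yz - 8/7y - 6/7z^2 - 4/7z, g_2 = xz - 3/4y^3 + 3/2yz - 4y - 3/2z, g_3 = y^4 - 2/7y^3z - 2y^2z + 16/3y^2 + 4/7yz^2 + 10/21yz - 8/7z^3 - 16/21z^2.

Reduce p = 6xyz - 9/7y^3z + 18/7yz^2 - 48/7yz - 36/7z^3 - 24/7z^2 modulo G:
  leading term xyz: subtract (6z)·g_1 from 6xyz - 9/7y^3z + 18/7yz^2 - 48/7yz - 36/7z^3 - 24/7z^2 → 0
  normal form = 0.
Since the normal form is 0, p ∈ I.

6xyz - 9/7y^3z + 18/7yz^2 - 48/7yz - 36/7z^3 - 24/7z^2 lies in I (it reduces to 0).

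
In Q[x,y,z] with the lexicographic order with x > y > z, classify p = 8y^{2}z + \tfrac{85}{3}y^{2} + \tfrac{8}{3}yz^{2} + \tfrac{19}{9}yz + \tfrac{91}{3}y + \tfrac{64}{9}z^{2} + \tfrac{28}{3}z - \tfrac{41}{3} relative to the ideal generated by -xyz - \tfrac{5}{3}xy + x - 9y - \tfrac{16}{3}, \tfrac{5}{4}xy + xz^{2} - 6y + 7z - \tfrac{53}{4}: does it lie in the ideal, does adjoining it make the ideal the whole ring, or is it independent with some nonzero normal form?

Adjoining 8y^{2}z + \tfrac{85}{3}y^{2} + \tfrac{8}{3}yz^{2} + \tfrac{19}{9}yz + \tfrac{91}{3}y + \tfrac{64}{9}z^{2} + \tfrac{28}{3}z - \tfrac{41}{3} makes the ideal the whole ring: the system is inconsistent.

First compute the reduced Gröbner basis of I by Buchberger's algorithm.
f_1 = -xyz - \tfrac{5}{3}xy + x - 9y - \tfrac{16}{3}, LT = xyz.
f_2 = \tfrac{5}{4}xy + xz^{2} - 6y + 7z - \tfrac{53}{4}, LT = xy.

S(f_1,f_2): lcm = xyz. S = \tfrac{5}{3}xy - \tfrac{4}{5}xz^{3} - x + \tfrac{24}{5}yz + 9y - \tfrac{28}{5}z^{2} + \tfrac{53}{5}z + \tfrac{16}{3}.
  reduce S modulo (f_1, f_2):
  remainder -\tfrac{4}{5}xz^{3} - \tfrac{4}{3}xz^{2} - x + \tfrac{24}{5}yz + 17y - \tfrac{28}{5}z^{2} + \tfrac{19}{15}z + 23 ≠ 0; add h_3 = -\tfrac{4}{5}xz^{3} - \tfrac{4}{3}xz^{2} - x + \tfrac{24}{5}yz + 17y - \tfrac{28}{5}z^{2} + \tfrac{19}{15}z + 23 to the basis.

S(f_1,h_3): lcm = xyz^{3}. S = -\tfrac{5}{4}xy - xz^{2} + 6y^{2}z + \tfrac{85}{4}y^{2} + 2yz^{2} + \tfrac{19}{12}yz + \tfrac{115}{4}y + \tfrac{16}{3}z^{2}.
  reduce S modulo (f_1, f_2, h_3):
  remainder 6y^{2}z + \tfrac{85}{4}y^{2} + 2yz^{2} + \tfrac{19}{12}yz + \tfrac{91}{4}y + \tfrac{16}{3}z^{2} + 7z - \tfrac{53}{4} ≠ 0; add h_4 = 6y^{2}z + \tfrac{85}{4}y^{2} + 2yz^{2} + \tfrac{19}{12}yz + \tfrac{91}{4}y + \tfrac{16}{3}z^{2} + 7z - \tfrac{53}{4} to the basis.

The other S-polynomials (S(f_2,h_3), S(f_1,h_4), S(f_2,h_4), S(h_3,h_4)) all reduce to 0 modulo the current basis, so we have a Gröbner basis.
Inter-reduce: drop elements whose leading term is divisible by another's, tail-reduce, and make monic.
Reduced Gröbner basis: {xy + \tfrac{4}{5}xz^{2} - \tfrac{24}{5}y + \tfrac{28}{5}z - \tfrac{53}{5}, xz^{3} + \tfrac{5}{3}xz^{2} + \tfrac{5}{4}x - 6yz - \tfrac{85}{4}y + 7z^{2} - \tfrac{19}{12}z - \tfrac{115}{4}, y^{2}z + \tfrac{85}{24}y^{2} + \tfrac{1}{3}yz^{2} + \tfrac{19}{72}yz + \tfrac{91}{24}y + \tfrac{8}{9}z^{2} + \tfrac{7}{6}z - \tfrac{53}{24}}.
Label its elements g_1 = xy + \tfrac{4}{5}xz^{2} - \tfrac{24}{5}y + \tfrac{28}{5}z - \tfrac{53}{5}, g_2 = xz^{3} + \tfrac{5}{3}xz^{2} + \tfrac{5}{4}x - 6yz - \tfrac{85}{4}y + 7z^{2} - \tfrac{19}{12}z - \tfrac{115}{4}, g_3 = y^{2}z + \tfrac{85}{24}y^{2} + \tfrac{1}{3}yz^{2} + \tfrac{19}{72}yz + \tfrac{91}{24}y + \tfrac{8}{9}z^{2} + \tfrac{7}{6}z - \tfrac{53}{24}.

Reduce p = 8y^{2}z + \tfrac{85}{3}y^{2} + \tfrac{8}{3}yz^{2} + \tfrac{19}{9}yz + \tfrac{91}{3}y + \tfrac{64}{9}z^{2} + \tfrac{28}{3}z - \tfrac{41}{3} modulo G:
  leading term y^{2}z: subtract (8)·g_3 from 8y^{2}z + \tfrac{85}{3}y^{2} + \tfrac{8}{3}yz^{2} + \tfrac{19}{9}yz + \tfrac{91}{3}y + \tfrac{64}{9}z^{2} + \tfrac{28}{3}z - \tfrac{41}{3} → 4
  leading term 1: no divisor's leading term divides it; move 4 to the remainder.
  normal form = 4.
The normal form is nonzero, so p ∉ I. Since p minus its normal form lies in I, I + (p) = I + (r) where r = 4; decide whether this ideal is the whole ring.
Here r = 4 is a nonzero constant, hence a unit: 1 ∈ I + (p), the Gröbner basis of I + (p) is {1}, and the enlarged system has no common solution — adjoining p is inconsistent.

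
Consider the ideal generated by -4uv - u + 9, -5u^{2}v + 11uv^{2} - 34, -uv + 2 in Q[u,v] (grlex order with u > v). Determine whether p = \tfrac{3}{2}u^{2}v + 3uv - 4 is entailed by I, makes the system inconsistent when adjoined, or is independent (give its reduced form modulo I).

Adjoining \tfrac{3}{2}u^{2}v + 3uv - 4 makes the ideal the whole ring: the system is inconsistent.

First compute the reduced Gröbner basis of I by Buchberger's algorithm.
f_1 = -4uv - u + 9, LT = uv.
f_2 = -5u^{2}v + 11uv^{2} - 34, LT = u^{2}v.
f_3 = -uv + 2, LT = uv.

S(f_1,f_2): lcm = u^{2}v. S = \tfrac{11}{5}uv^{2} + \tfrac{1}{4}u^{2} - \tfrac{9}{4}u - \tfrac{34}{5}.
  reduce S modulo (f_1, f_2, f_3):
  remainder \tfrac{1}{4}u^{2} - \tfrac{169}{80}u + \tfrac{99}{20}v - \tfrac{643}{80} ≠ 0; add h_4 = \tfrac{1}{4}u^{2} - \tfrac{169}{80}u + \tfrac{99}{20}v - \tfrac{643}{80} to the basis.

S(f_1,f_3): lcm = uv. S = \tfrac{1}{4}u - \tfrac{1}{4}.
  reduce S modulo (f_1, f_2, f_3, h_4):
  remainder \tfrac{1}{4}u - \tfrac{1}{4} ≠ 0; add h_5 = \tfrac{1}{4}u - \tfrac{1}{4} to the basis.

S(f_2,f_3): lcm = u^{2}v. S = -\tfrac{11}{5}uv^{2} + 2u + \tfrac{34}{5}.
  reduce S modulo (f_1, f_2, f_3, h_4, h_5):
  remainder -\tfrac{99}{20}v + \tfrac{99}{10} ≠ 0; add h_6 = -\tfrac{99}{20}v + \tfrac{99}{10} to the basis.

The other S-polynomials (S(f_1,h_4), S(f_2,h_4), S(f_3,h_4), S(f_1,h_5), S(f_2,h_5), S(f_3,h_5), S(h_4,h_5), S(f_1,h_6), S(f_2,h_6), S(f_3,h_6), S(h_4,h_6), S(h_5,h_6)) all reduce to 0 modulo the current basis, so we have a Gröbner basis.
Inter-reduce: drop elements whose leading term is divisible by another's, tail-reduce, and make monic.
Reduced Gröbner basis: {u - 1, v - 2}.
Label its elements g_1 = u - 1, g_2 = v - 2.

Reduce p = \tfrac{3}{2}u^{2}v + 3uv - 4 modulo G:
  leading term u^{2}v: subtract (\tfrac{3}{2}uv)·g_1 from \tfrac{3}{2}u^{2}v + 3uv - 4 → \tfrac{9}{2}uv - 4
  leading term uv: subtract (\tfrac{9}{2}v)·g_1 from \tfrac{9}{2}uv - 4 → \tfrac{9}{2}v - 4
  leading term v: subtract (\tfrac{9}{2})·g_2 from \tfrac{9}{2}v - 4 → 5
  leading term 1: no divisor's leading term divides it; move 5 to the remainder.
  normal form = 5.
The normal form is nonzero, so p ∉ I. Since p minus its normal form lies in I, I + (p) = I + (r) where r = 5; decide whether this ideal is the whole ring.
Here r = 5 is a nonzero constant, hence a unit: 1 ∈ I + (p), the Gröbner basis of I + (p) is {1}, and the enlarged system has no common solution — adjoining p is inconsistent.

The remainder on division by a Gröbner basis is unique — it is the normal form.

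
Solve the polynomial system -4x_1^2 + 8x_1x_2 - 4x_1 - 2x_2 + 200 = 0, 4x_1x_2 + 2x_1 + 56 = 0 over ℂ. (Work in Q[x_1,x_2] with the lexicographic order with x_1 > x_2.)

Compute a lex Gröbner basis by Buchberger's algorithm.
f_1 = -4x_1^2 + 8x_1x_2 - 4x_1 - 2x_2 + 200, LT = x_1^2.
f_2 = 4x_1x_2 + 2x_1 + 56, LT = x_1x_2.

S(f_1,f_2): lcm = x_1^2x_2. S = -1/2x_1^2 - 2x_1x_2^2 + x_1x_2 - 14x_1 + 1/2x_2^2 - 50x_2.
  reduce S modulo (f_1, f_2):
  remainder -14x_1 + 1/2x_2^2 - 87/4x_2 - 39 ≠ 0; add h_3 = -14x_1 + 1/2x_2^2 - 87/4x_2 - 39 to the basis.

S(f_2,h_3): lcm = x_1x_2. S = 1/2x_1 + 1/28x_2^3 - 87/56x_2^2 - 39/14x_2 + 14.
  reduce S modulo (f_1, f_2, h_3):
  remainder 1/28x_2^3 - 43/28x_2^2 - 57/16x_2 + 353/28 ≠ 0; add h_4 = 1/28x_2^3 - 43/28x_2^2 - 57/16x_2 + 353/28 to the basis.

The other S-polynomials (S(f_1,h_3), S(f_1,h_4), S(f_2,h_4), S(h_3,h_4)) all reduce to 0 modulo the current basis, so we have a Gröbner basis.
Inter-reduce: drop elements whose leading term is divisible by another's, tail-reduce, and make monic.
Reduced Gröbner basis: {x_1 - 1/28x_2^2 + 87/56x_2 + 39/14, x_2^3 - 43x_2^2 - 399/4x_2 + 353}.

Elimination: the polynomial x_2^3 - 43x_2^2 - 399/4x_2 + 353 lies in the elimination ideal for x_2, so x_2 ∈ {-4, 47/2 - 4*sqrt(29), 4*sqrt(29) + 47/2}. For each such x_2, the remaining basis elements (now univariate) give the rest of the solution.
  x_2 = -4: the earlier basis element becomes x_1 - 4 = 0, giving x_1 = 4 — point (4, -4).
  x_2 = 47/2 - 4*sqrt(29): the earlier basis element becomes x_1 + sqrt(29)/2 + 3 = 0, giving x_1 = -3 - sqrt(29)/2 — point (-3 - sqrt(29)/2, 47/2 - 4*sqrt(29)).
  x_2 = 4*sqrt(29) + 47/2: the earlier basis element becomes x_1 - sqrt(29)/2 + 3 = 0, giving x_1 = -3 + sqrt(29)/2 — point (-3 + sqrt(29)/2, 4*sqrt(29) + 47/2).

{(4, -4), (-3 - sqrt(29)/2, 47/2 - 4*sqrt(29)), (-3 + sqrt(29)/2, 4*sqrt(29) + 47/2)}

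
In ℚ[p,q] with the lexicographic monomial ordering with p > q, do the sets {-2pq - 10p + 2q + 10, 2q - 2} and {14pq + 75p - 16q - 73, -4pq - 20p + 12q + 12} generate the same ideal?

Two ideals are equal iff their reduced Gröbner bases coincide (the reduced basis is unique for a fixed ordering).
Buchberger on the first generating set:
f_1 = -2pq - 10p + 2q + 10, LT = pq.
f_2 = 2q - 2, LT = q.

S(f_1,f_2): lcm = pq. S = 6p - q - 5.
  reduce S modulo (f_1, f_2):
  remainder 6p - 6 ≠ 0; add g_3 = 6p - 6 to the basis.

The other S-polynomials (S(f_1,g_3), S(f_2,g_3)) all reduce to 0 modulo the current basis, so we have a Gröbner basis.
Inter-reduce: drop elements whose leading term is divisible by another's, tail-reduce, and make monic.
Reduced Gröbner basis: {p - 1, q - 1}.

Buchberger on the second generating set:
h_1 = 14pq + 75p - 16q - 73, LT = pq.
h_2 = -4pq - 20p + 12q + 12, LT = pq.

S(h_1,h_2): lcm = pq. S = 5/14p + 13/7q - 31/14.
  reduce S modulo (h_1, h_2):
  remainder 5/14p + 13/7q - 31/14 ≠ 0; add k_3 = 5/14p + 13/7q - 31/14 to the basis.

S(h_1,k_3): lcm = pq. S = 75/14p - 26/5q² + 177/35q - 73/14.
  reduce S modulo (h_1, h_2, k_3):
  remainder -26/5q² - 114/5q + 28 ≠ 0; add k_4 = -26/5q² - 114/5q + 28 to the basis.

The other S-polynomials (S(h_2,k_3), S(h_1,k_4), S(h_2,k_4), S(k_3,k_4)) all reduce to 0 modulo the current basis, so we have a Gröbner basis.
Inter-reduce: drop elements whose leading term is divisible by another's, tail-reduce, and make monic.
Reduced Gröbner basis: {p + 26/5q - 31/5, q² + 57/13q - 70/13}.

The bases are distinct; the ideals are different.

No, the ideals differ.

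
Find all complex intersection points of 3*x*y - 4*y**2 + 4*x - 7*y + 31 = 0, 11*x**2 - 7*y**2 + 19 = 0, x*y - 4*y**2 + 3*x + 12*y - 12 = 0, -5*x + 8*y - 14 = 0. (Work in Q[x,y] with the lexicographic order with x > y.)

Compute a lex Gröbner basis by Buchberger's algorithm.
f_1 = 3*x*y + 4*x - 4*y**2 - 7*y + 31, LT = x*y.
f_2 = 11*x**2 - 7*y**2 + 19, LT = x**2.
f_3 = x*y + 3*x - 4*y**2 + 12*y - 12, LT = x*y.
f_4 = -5*x + 8*y - 14, LT = x.

S(f_1,f_2): lcm = x**2*y. S = 4/3*x**2 - 4/3*x*y**2 - 7/3*x*y + 31/3*x + 7/11*y**3 - 19/11*y.
  reduce S modulo (f_1, f_2, f_3, f_4):
  remainder -113/99*y**3 - 892/297*y**2 + 1566/55*y - 4549/165 ≠ 0; add h_5 = -113/99*y**3 - 892/297*y**2 + 1566/55*y - 4549/165 to the basis.

S(f_1,f_3): lcm = x*y. S = -5/3*x + 8/3*y**2 - 43/3*y + 67/3.
  reduce S modulo (f_1, f_2, f_3, f_4, h_5):
  remainder 8/3*y**2 - 17*y + 27 ≠ 0; add h_6 = 8/3*y**2 - 17*y + 27 to the basis.

S(f_1,f_4): lcm = x*y. S = 4/3*x + 4/15*y**2 - 77/15*y + 31/3.
  reduce S modulo (f_1, f_2, f_3, f_4, h_5, h_6):
  remainder -13/10*y + 39/10 ≠ 0; add h_7 = -13/10*y + 39/10 to the basis.

The other S-polynomials (S(f_2,f_3), S(f_2,f_4), S(f_3,f_4), S(f_1,h_5), S(f_2,h_5), S(f_3,h_5), S(f_4,h_5), S(f_1,h_6), S(f_2,h_6), S(f_3,h_6), S(f_4,h_6), S(h_5,h_6), S(f_1,h_7), S(f_2,h_7), S(f_3,h_7), S(f_4,h_7), S(h_5,h_7), S(h_6,h_7)) all reduce to 0 modulo the current basis, so we have a Gröbner basis.
Inter-reduce: drop elements whose leading term is divisible by another's, tail-reduce, and make monic.
Reduced Gröbner basis: {x - 2, y - 3}.

From the last basis element, y - 3 = 0, so y takes values in {3}. Each choice, substituted upward through the basis, yields the corresponding point(s) of the solution set.
  y = 3: the earlier basis element becomes x - 2 = 0, giving x = 2 — point (2, 3).

{(2, 3)}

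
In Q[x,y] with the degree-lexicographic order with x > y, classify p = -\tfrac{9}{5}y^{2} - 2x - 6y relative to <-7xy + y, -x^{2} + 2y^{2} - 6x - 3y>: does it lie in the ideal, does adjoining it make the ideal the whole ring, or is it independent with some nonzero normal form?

First compute the reduced Gröbner basis of I by Buchberger's algorithm.
f_1 = -7xy + y, LT = xy.
f_2 = -x^{2} + 2y^{2} - 6x - 3y, LT = x^{2}.

S(f_1,f_2): lcm = x^{2}y. S = 2y^{3} - \tfrac{43}{7}xy - 3y^{2}.
  leading term y^{3}: no divisor's leading term divides it; move 2y^{3} to the remainder.
  leading term xy: subtract (\tfrac{43}{49})·f_1 from -\tfrac{43}{7}xy - 3y^{2} → -3y^{2} - \tfrac{43}{49}y
  leading term y^{2}: no divisor's leading term divides it; move -3y^{2} to the remainder.
  leading term y: no divisor's leading term divides it; move -\tfrac{43}{49}y to the remainder.
  remainder 2y^{3} - 3y^{2} - \tfrac{43}{49}y ≠ 0; add h_3 = 2y^{3} - 3y^{2} - \tfrac{43}{49}y to the basis.

The other S-polynomials (S(f_1,h_3), S(f_2,h_3)) all reduce to 0 modulo the current basis, so we have a Gröbner basis.
Inter-reduce: drop elements whose leading term is divisible by another's, tail-reduce, and make monic.
Reduced Gröbner basis: {y^{3} - \tfrac{3}{2}y^{2} - \tfrac{43}{98}y, x^{2} - 2y^{2} + 6x + 3y, xy - \tfrac{1}{7}y}.
Label its elements g_1 = y^{3} - \tfrac{3}{2}y^{2} - \tfrac{43}{98}y, g_2 = x^{2} - 2y^{2} + 6x + 3y, g_3 = xy - \tfrac{1}{7}y.

Reduce p = -\tfrac{9}{5}y^{2} - 2x - 6y modulo G:
  leading term y^{2}: no divisor's leading term divides it; move -\tfrac{9}{5}y^{2} to the remainder.
  leading term x: no divisor's leading term divides it; move -2x to the remainder.
  leading term y: no divisor's leading term divides it; move -6y to the remainder.
  normal form = -\tfrac{9}{5}y^{2} - 2x - 6y.
The normal form is nonzero, so p ∉ I. Since p minus its normal form lies in I, I + (p) = I + (r) where r = -\tfrac{9}{5}y^{2} - 2x - 6y; decide whether this ideal is the whole ring.
Run Buchberger on G together with r (pairs among the g_i already reduce to 0 since G is a Gröbner basis):
g_1 = y^{3} - \tfrac{3}{2}y^{2} - \tfrac{43}{98}y, LT = y^{3}.
g_2 = x^{2} - 2y^{2} + 6x + 3y, LT = x^{2}.
g_3 = xy - \tfrac{1}{7}y, LT = xy.
r = -\tfrac{9}{5}y^{2} - 2x - 6y, LT = y^{2}.

S(g_1,r): lcm = y^{3}. S = -\tfrac{10}{9}xy - \tfrac{29}{6}y^{2} - \tfrac{43}{98}y.
  leading term xy: subtract (-\tfrac{10}{9})·g_3 from -\tfrac{10}{9}xy - \tfrac{29}{6}y^{2} - \tfrac{43}{98}y → -\tfrac{29}{6}y^{2} - \tfrac{527}{882}y
  leading term y^{2}: subtract (\tfrac{145}{54})·r from -\tfrac{29}{6}y^{2} - \tfrac{527}{882}y → \tfrac{145}{27}x + \tfrac{4561}{294}y
  leading term x: no divisor's leading term divides it; move \tfrac{145}{27}x to the remainder.
  leading term y: no divisor's leading term divides it; move \tfrac{4561}{294}y to the remainder.
  remainder \tfrac{145}{27}x + \tfrac{4561}{294}y ≠ 0; add m_5 = \tfrac{145}{27}x + \tfrac{4561}{294}y to the basis.

S(g_3,r): lcm = xy^{2}. S = -\tfrac{10}{9}x^{2} - \tfrac{10}{3}xy - \tfrac{1}{7}y^{2}.
  leading term x^{2}: subtract (-\tfrac{10}{9})·g_2 from -\tfrac{10}{9}x^{2} - \tfrac{10}{3}xy - \tfrac{1}{7}y^{2} → -\tfrac{10}{3}xy - \tfrac{149}{63}y^{2} + \tfrac{20}{3}x + \tfrac{10}{3}y
  leading term xy: subtract (-\tfrac{10}{3})·g_3 from -\tfrac{10}{3}xy - \tfrac{149}{63}y^{2} + \tfrac{20}{3}x + \tfrac{10}{3}y → -\tfrac{149}{63}y^{2} + \tfrac{20}{3}x + \tfrac{20}{7}y
  leading term y^{2}: subtract (\tfrac{745}{567})·r from -\tfrac{149}{63}y^{2} + \tfrac{20}{3}x + \tfrac{20}{7}y → \tfrac{5270}{567}x + \tfrac{290}{27}y
  leading term x: subtract (\tfrac{1054}{609})·m_5 from \tfrac{5270}{567}x + \tfrac{290}{27}y → -\tfrac{4326311}{268569}y
  leading term y: no divisor's leading term divides it; move -\tfrac{4326311}{268569}y to the remainder.
  remainder -\tfrac{4326311}{268569}y ≠ 0; add m_6 = -\tfrac{4326311}{268569}y to the basis.

The other S-polynomials (S(g_1,g_2), S(g_1,g_3), S(g_2,g_3), S(g_2,r), S(g_1,m_5), S(g_2,m_5), S(g_3,m_5), S(r,m_5), S(g_1,m_6), S(g_2,m_6), S(g_3,m_6), S(r,m_6), S(m_5,m_6)) all reduce to 0 modulo the current basis, so we have a Gröbner basis.
Inter-reduce: drop elements whose leading term is divisible by another's, tail-reduce, and make monic.
Reduced Gröbner basis: {x, y}.
The reduced Gröbner basis of I + (p) is {x, y} ≠ {1}, a proper ideal, so the enlarged system stays consistent: p is independent of I, with normal form -\tfrac{9}{5}y^{2} - 2x - 6y.

-\tfrac{9}{5}y^{2} - 2x - 6y is independent of I; its normal form modulo I is -\tfrac{9}{5}y^{2} - 2x - 6y.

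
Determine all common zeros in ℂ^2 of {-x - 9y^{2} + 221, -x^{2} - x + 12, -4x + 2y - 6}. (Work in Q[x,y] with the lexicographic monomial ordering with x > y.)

{(-4, -5)}

Compute a lex Gröbner basis by Buchberger's algorithm.
f_1 = -x - 9y^{2} + 221, LT = x.
f_2 = -x^{2} - x + 12, LT = x^{2}.
f_3 = -4x + 2y - 6, LT = x.

S(f_1,f_2): lcm = x^{2}. S = 9xy^{2} - 222x + 12.
  leading term xy^{2}: subtract (-9y^{2})·f_1 from 9xy^{2} - 222x + 12 → -222x - 81y^{4} + 1989y^{2} + 12
  leading term x: subtract (222)·f_1 from -222x - 81y^{4} + 1989y^{2} + 12 → -81y^{4} + 3987y^{2} - 49050
  leading term y^{4}: no divisor's leading term divides it; move -81y^{4} to the remainder.
  leading term y^{2}: no divisor's leading term divides it; move 3987y^{2} to the remainder.
  leading term 1: no divisor's leading term divides it; move -49050 to the remainder.
  remainder -81y^{4} + 3987y^{2} - 49050 ≠ 0; add h_4 = -81y^{4} + 3987y^{2} - 49050 to the basis.

S(f_1,f_3): lcm = x. S = 9y^{2} + \tfrac{1}{2}y - \tfrac{445}{2}.
  leading term y^{2}: no divisor's leading term divides it; move 9y^{2} to the remainder.
  leading term y: no divisor's leading term divides it; move \tfrac{1}{2}y to the remainder.
  leading term 1: no divisor's leading term divides it; move -\tfrac{445}{2} to the remainder.
  remainder 9y^{2} + \tfrac{1}{2}y - \tfrac{445}{2} ≠ 0; add h_5 = 9y^{2} + \tfrac{1}{2}y - \tfrac{445}{2} to the basis.

S(f_2,f_3): lcm = x^{2}. S = \tfrac{1}{2}xy - \tfrac{1}{2}x - 12.
  leading term xy: subtract (-\tfrac{1}{2}y)·f_1 from \tfrac{1}{2}xy - \tfrac{1}{2}x - 12 → -\tfrac{1}{2}x - \tfrac{9}{2}y^{3} + \tfrac{221}{2}y - 12
  leading term x: subtract (\tfrac{1}{2})·f_1 from -\tfrac{1}{2}x - \tfrac{9}{2}y^{3} + \tfrac{221}{2}y - 12 → -\tfrac{9}{2}y^{3} + \tfrac{9}{2}y^{2} + \tfrac{221}{2}y - \tfrac{245}{2}
  leading term y^{3}: subtract (-\tfrac{1}{2}y)·h_5 from -\tfrac{9}{2}y^{3} + \tfrac{9}{2}y^{2} + \tfrac{221}{2}y - \tfrac{245}{2} → \tfrac{19}{4}y^{2} - \tfrac{3}{4}y - \tfrac{245}{2}
  leading term y^{2}: subtract (\tfrac{19}{36})·h_5 from \tfrac{19}{4}y^{2} - \tfrac{3}{4}y - \tfrac{245}{2} → -\tfrac{73}{72}y - \tfrac{365}{72}
  leading term y: no divisor's leading term divides it; move -\tfrac{73}{72}y to the remainder.
  leading term 1: no divisor's leading term divides it; move -\tfrac{365}{72} to the remainder.
  remainder -\tfrac{73}{72}y - \tfrac{365}{72} ≠ 0; add h_6 = -\tfrac{73}{72}y - \tfrac{365}{72} to the basis.

The other S-polynomials (S(f_1,h_4), S(f_2,h_4), S(f_3,h_4), S(f_1,h_5), S(f_2,h_5), S(f_3,h_5), S(h_4,h_5), S(f_1,h_6), S(f_2,h_6), S(f_3,h_6), S(h_4,h_6), S(h_5,h_6)) all reduce to 0 modulo the current basis, so we have a Gröbner basis.
Inter-reduce: drop elements whose leading term is divisible by another's, tail-reduce, and make monic.
Reduced Gröbner basis: {x + 4, y + 5}.

Elimination: the polynomial y + 5 lies in the elimination ideal for y, so y ∈ {-5}. For each such y, the remaining basis elements (now univariate) give the rest of the solution.
  y = -5: the earlier basis element becomes x + 4 = 0, giving x = -4 — point (-4, -5).
Substituting each solution back into the original system confirms all equations vanish.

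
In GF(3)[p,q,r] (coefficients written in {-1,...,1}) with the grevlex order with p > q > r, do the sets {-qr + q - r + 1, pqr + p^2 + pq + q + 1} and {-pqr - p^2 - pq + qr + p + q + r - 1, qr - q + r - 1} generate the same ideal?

Since reduced Gröbner bases are canonical representatives of ideals under a given ordering, it suffices to compute and compare them.
Buchberger on the first generating set:
f_1 = -qr + q - r + 1, LT = qr.
f_2 = pqr + p^2 + pq + q + 1, LT = pqr.

S(f_1,f_2): lcm = pqr. S = -p^2 + pq + pr - p - q - 1.
  reduce S modulo (f_1, f_2):
  remainder -p^2 + pq + pr - p - q - 1 ≠ 0; add g_3 = -p^2 + pq + pr - p - q - 1 to the basis.

The other S-polynomials (S(f_1,g_3), S(f_2,g_3)) all reduce to 0 modulo the current basis, so we have a Gröbner basis.
Inter-reduce: drop elements whose leading term is divisible by another's, tail-reduce, and make monic.
Reduced Gröbner basis: {p^2 - pq - pr + p + q + 1, qr - q + r - 1}.

Buchberger on the second generating set:
h_1 = -pqr - p^2 - pq + qr + p + q + r - 1, LT = pqr.
h_2 = qr - q + r - 1, LT = qr.

S(h_1,h_2): lcm = pqr. S = p^2 - pq - pr - qr - q - r + 1.
  reduce S modulo (h_1, h_2):
  remainder p^2 - pq - pr + q ≠ 0; add k_3 = p^2 - pq - pr + q to the basis.

The other S-polynomials (S(h_1,k_3), S(h_2,k_3)) all reduce to 0 modulo the current basis, so we have a Gröbner basis.
Inter-reduce: drop elements whose leading term is divisible by another's, tail-reduce, and make monic.
Reduced Gröbner basis: {p^2 - pq - pr + q, qr - q + r - 1}.

These differ, so the ideals are not equal.

No, the ideals differ.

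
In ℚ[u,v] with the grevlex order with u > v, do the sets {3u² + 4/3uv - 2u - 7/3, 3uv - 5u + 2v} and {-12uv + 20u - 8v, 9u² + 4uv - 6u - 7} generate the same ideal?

Two ideals are equal iff their reduced Gröbner bases coincide (the reduced basis is unique for a fixed ordering).
Buchberger on the first generating set:
f_1 = 3u² + 4/3uv - 2u - 7/3, LT = u².
f_2 = 3uv - 5u + 2v, LT = uv.

S(f_1,f_2): lcm = u²v. S = 4/9uv² + 5/3u² - 4/3uv - 7/9v.
  reduce S modulo (f_1, f_2):
  remainder -8/27v² - 10/9u + 1/9v + 35/27 ≠ 0; add g_3 = -8/27v² - 10/9u + 1/9v + 35/27 to the basis.

The other S-polynomials (S(f_1,g_3), S(f_2,g_3)) all reduce to 0 modulo the current basis, so we have a Gröbner basis.
Inter-reduce: drop elements whose leading term is divisible by another's, tail-reduce, and make monic.
Reduced Gröbner basis: {u² + 2/27u - 8/27v - 7/9, uv - 5/3u + ⅔v, v² + 15/4u - ⅜v - 35/8}.

Buchberger on the second generating set:
h_1 = -12uv + 20u - 8v, LT = uv.
h_2 = 9u² + 4uv - 6u - 7, LT = u².

S(h_1,h_2): lcm = u²v. S = -4/9uv² - 5/3u² + 4/3uv + 7/9v.
  reduce S modulo (h_1, h_2):
  remainder 8/27v² + 10/9u - 1/9v - 35/27 ≠ 0; add k_3 = 8/27v² + 10/9u - 1/9v - 35/27 to the basis.

The other S-polynomials (S(h_1,k_3), S(h_2,k_3)) all reduce to 0 modulo the current basis, so we have a Gröbner basis.
Inter-reduce: drop elements whose leading term is divisible by another's, tail-reduce, and make monic.
Reduced Gröbner basis: {u² + 2/27u - 8/27v - 7/9, uv - 5/3u + ⅔v, v² + 15/4u - ⅜v - 35/8}.

The two bases agree; hence the ideals are identical.

Yes, the ideals are equal.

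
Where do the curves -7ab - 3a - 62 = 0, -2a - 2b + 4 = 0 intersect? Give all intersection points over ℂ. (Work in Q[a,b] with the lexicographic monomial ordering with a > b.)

{(31/7, -17/7), (-2, 4)}

Compute a lex Gröbner basis by Buchberger's algorithm.
f_1 = -7ab - 3a - 62, LT = ab.
f_2 = -2a - 2b + 4, LT = a.

S(f_1,f_2): lcm = ab. S = 3/7a - b^2 + 2b + 62/7.
  reduce S modulo (f_1, f_2):
  remainder -b^2 + 11/7b + 68/7 ≠ 0; add h_3 = -b^2 + 11/7b + 68/7 to the basis.

The other S-polynomials (S(f_1,h_3), S(f_2,h_3)) all reduce to 0 modulo the current basis, so we have a Gröbner basis.
Inter-reduce: drop elements whose leading term is divisible by another's, tail-reduce, and make monic.
Reduced Gröbner basis: {a + b - 2, b^2 - 11/7b - 68/7}.

The lex basis is triangular: the last element involves only b. Solving b^2 - 11/7b - 68/7 = 0 gives b ∈ {-17/7, 4}; substituting each value into the earlier elements determines the remaining variables.
  b = -17/7: the earlier basis element becomes a - 31/7 = 0, giving a = 31/7 — point (31/7, -17/7).
  b = 4: the earlier basis element becomes a + 2 = 0, giving a = -2 — point (-2, 4).
Zero-dimensionality of the ideal guarantees finitely many solutions over ℂ.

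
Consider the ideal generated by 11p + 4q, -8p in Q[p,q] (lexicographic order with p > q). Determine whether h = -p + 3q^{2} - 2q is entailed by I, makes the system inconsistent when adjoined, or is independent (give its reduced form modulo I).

-p + 3q^{2} - 2q lies in I (it reduces to 0).

First compute the reduced Gröbner basis of I by Buchberger's algorithm.
f_1 = 11p + 4q, LT = p.
f_2 = -8p, LT = p.

S(f_1,f_2): lcm = p. S = \tfrac{4}{11}q.
  reduce S modulo (f_1, f_2):
  remainder \tfrac{4}{11}q ≠ 0; add k_3 = \tfrac{4}{11}q to the basis.

The other S-polynomials (S(f_1,k_3), S(f_2,k_3)) all reduce to 0 modulo the current basis, so we have a Gröbner basis.
Inter-reduce: drop elements whose leading term is divisible by another's, tail-reduce, and make monic.
Reduced Gröbner basis: {p, q}.
Label its elements g_1 = p, g_2 = q.

Reduce h = -p + 3q^{2} - 2q modulo G:
  leading term p: subtract (-1)·g_1 from -p + 3q^{2} - 2q → 3q^{2} - 2q
  leading term q^{2}: subtract (3q)·g_2 from 3q^{2} - 2q → -2q
  leading term q: subtract (-2)·g_2 from -2q → 0
  normal form = 0.
Since the normal form is 0, h ∈ I.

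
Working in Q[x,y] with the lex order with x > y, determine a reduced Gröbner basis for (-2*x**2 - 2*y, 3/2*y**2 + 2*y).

This is the nonlinear analogue of row-reducing a linear system.

f_1 = -2*x**2 - 2*y, LT = x**2.
f_2 = 3/2*y**2 + 2*y, LT = y**2.

The S-polynomials (S(f_1,f_2)) all reduce to 0 modulo the current basis, so we have a Gröbner basis.

G = {x**2 + y, y**2 + 4/3*y}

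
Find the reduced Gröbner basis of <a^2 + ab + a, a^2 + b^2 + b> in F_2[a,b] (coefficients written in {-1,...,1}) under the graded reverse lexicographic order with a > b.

G = {a^2, ab + a, b^2 + b}

This is the nonlinear analogue of row-reducing a linear system.

f_1 = a^2 + ab + a, LT = a^2.
f_2 = a^2 + b^2 + b, LT = a^2.

S(f_1,f_2): lcm = a^2. S = ab + b^2 + a + b.
  leading term ab: no divisor's leading term divides it; move ab to the remainder.
  leading term b^2: no divisor's leading term divides it; move b^2 to the remainder.
  leading term a: no divisor's leading term divides it; move a to the remainder.
  leading term b: no divisor's leading term divides it; move b to the remainder.
  remainder ab + b^2 + a + b ≠ 0; add g_3 = ab + b^2 + a + b to the basis.

S(f_1,g_3): lcm = a^2b. S = a^2.
  leading term a^2: subtract (1)·f_1 from a^2 → ab + a
  leading term ab: subtract (1)·g_3 from ab + a → b^2 + b
  leading term b^2: no divisor's leading term divides it; move b^2 to the remainder.
  leading term b: no divisor's leading term divides it; move b to the remainder.
  remainder b^2 + b ≠ 0; add g_4 = b^2 + b to the basis.

The other S-polynomials (S(f_2,g_3), S(f_1,g_4), S(f_2,g_4), S(g_3,g_4)) all reduce to 0 modulo the current basis, so we have a Gröbner basis.
Inter-reduce: drop elements whose leading term is divisible by another's, tail-reduce, and make monic.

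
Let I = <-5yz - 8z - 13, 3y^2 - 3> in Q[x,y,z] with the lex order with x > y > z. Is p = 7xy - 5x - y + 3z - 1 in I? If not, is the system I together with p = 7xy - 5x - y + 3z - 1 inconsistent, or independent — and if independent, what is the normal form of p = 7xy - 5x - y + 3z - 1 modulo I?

First compute the reduced Gröbner basis of I by Buchberger's algorithm.
f_1 = -5yz - 8z - 13, LT = yz.
f_2 = 3y^2 - 3, LT = y^2.

S(f_1,f_2): lcm = y^2z. S = 8/5yz + 13/5y + z.
  leading term yz: subtract (-8/25)·f_1 from 8/5yz + 13/5y + z → 13/5y - 39/25z - 104/25
  leading term y: no divisor's leading term divides it; move 13/5y to the remainder.
  leading term z: no divisor's leading term divides it; move -39/25z to the remainder.
  leading term 1: no divisor's leading term divides it; move -104/25 to the remainder.
  remainder 13/5y - 39/25z - 104/25 ≠ 0; add h_3 = 13/5y - 39/25z - 104/25 to the basis.

S(f_1,h_3): lcm = yz. S = 3/5z^2 + 16/5z + 13/5.
  leading term z^2: no divisor's leading term divides it; move 3/5z^2 to the remainder.
  leading term z: no divisor's leading term divides it; move 16/5z to the remainder.
  leading term 1: no divisor's leading term divides it; move 13/5 to the remainder.
  remainder 3/5z^2 + 16/5z + 13/5 ≠ 0; add h_4 = 3/5z^2 + 16/5z + 13/5 to the basis.

The other S-polynomials (S(f_2,h_3), S(f_1,h_4), S(f_2,h_4), S(h_3,h_4)) all reduce to 0 modulo the current basis, so we have a Gröbner basis.
Inter-reduce: drop elements whose leading term is divisible by another's, tail-reduce, and make monic.
Reduced Gröbner basis: {y - 3/5z - 8/5, z^2 + 16/3z + 13/3}.
Label its elements g_1 = y - 3/5z - 8/5, g_2 = z^2 + 16/3z + 13/3.

Reduce p = 7xy - 5x - y + 3z - 1 modulo G:
  leading term xy: subtract (7x)·g_1 from 7xy - 5x - y + 3z - 1 → 21/5xz + 31/5x - y + 3z - 1
  leading term xz: no divisor's leading term divides it; move 21/5xz to the remainder.
  leading term x: no divisor's leading term divides it; move 31/5x to the remainder.
  leading term y: subtract (-1)·g_1 from -y + 3z - 1 → 12/5z - 13/5
  leading term z: no divisor's leading term divides it; move 12/5z to the remainder.
  leading term 1: no divisor's leading term divides it; move -13/5 to the remainder.
  normal form = 21/5xz + 31/5x + 12/5z - 13/5.
The normal form is nonzero, so p ∉ I. Since p minus its normal form lies in I, I + (p) = I + (r) where r = 21/5xz + 31/5x + 12/5z - 13/5; decide whether this ideal is the whole ring.
Run Buchberger on G together with r (pairs among the g_i already reduce to 0 since G is a Gröbner basis):
g_1 = y - 3/5z - 8/5, LT = y.
g_2 = z^2 + 16/3z + 13/3, LT = z^2.
r = 21/5xz + 31/5x + 12/5z - 13/5, LT = xz.

S(g_2,r): lcm = xz^2. S = 27/7xz + 13/3x - 4/7z^2 + 13/21z.
  leading term xz: subtract (45/49)·r from 27/7xz + 13/3x - 4/7z^2 + 13/21z → -200/147x - 4/7z^2 - 233/147z + 117/49
  leading term x: no divisor's leading term divides it; move -200/147x to the remainder.
  leading term z^2: subtract (-4/7)·g_2 from -4/7z^2 - 233/147z + 117/49 → 215/147z + 715/147
  leading term z: no divisor's leading term divides it; move 215/147z to the remainder.
  leading term 1: no divisor's leading term divides it; move 715/147 to the remainder.
  remainder -200/147x + 215/147z + 715/147 ≠ 0; add m_4 = -200/147x + 215/147z + 715/147 to the basis.

The other S-polynomials (S(g_1,g_2), S(g_1,r), S(g_1,m_4), S(g_2,m_4), S(r,m_4)) all reduce to 0 modulo the current basis, so we have a Gröbner basis.
Inter-reduce: drop elements whose leading term is divisible by another's, tail-reduce, and make monic.
Reduced Gröbner basis: {x - 43/40z - 143/40, y - 3/5z - 8/5, z^2 + 16/3z + 13/3}.
The reduced Gröbner basis of I + (p) is {x - 43/40z - 143/40, y - 3/5z - 8/5, z^2 + 16/3z + 13/3} ≠ {1}, a proper ideal, so the enlarged system stays consistent: p is independent of I, with normal form 21/5xz + 31/5x + 12/5z - 13/5.

Ideal membership is decidable via reduction modulo a Gröbner basis.

7xy - 5x - y + 3z - 1 is independent of I; its normal form modulo I is 21/5xz + 31/5x + 12/5z - 13/5.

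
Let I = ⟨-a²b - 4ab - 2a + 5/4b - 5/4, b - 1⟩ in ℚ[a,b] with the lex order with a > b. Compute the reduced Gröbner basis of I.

f_1 = -a²b - 4ab - 2a + 5/4b - 5/4, LT = a²b.
f_2 = b - 1, LT = b.

S(f_1,f_2): lcm = a²b. S = a² + 4ab + 2a - 5/4b + 5/4.
  leading term a²: no divisor's leading term divides it; move a² to the remainder.
  leading term ab: subtract (4a)·f_2 from 4ab + 2a - 5/4b + 5/4 → 6a - 5/4b + 5/4
  leading term a: no divisor's leading term divides it; move 6a to the remainder.
  leading term b: subtract (-5/4)·f_2 from -5/4b + 5/4 → 0
  remainder a² + 6a ≠ 0; add g_3 = a² + 6a to the basis.

The other S-polynomials (S(f_1,g_3), S(f_2,g_3)) all reduce to 0 modulo the current basis, so we have a Gröbner basis.
Inter-reduce: drop elements whose leading term is divisible by another's, tail-reduce, and make monic.

G = {a² + 6a, b - 1}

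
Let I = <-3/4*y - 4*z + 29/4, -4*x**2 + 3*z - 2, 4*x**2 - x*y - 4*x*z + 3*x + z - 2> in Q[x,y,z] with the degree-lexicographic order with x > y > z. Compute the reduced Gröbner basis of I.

f_1 = -3/4*y - 4*z + 29/4, LT = y.
f_2 = -4*x**2 + 3*z - 2, LT = x**2.
f_3 = 4*x**2 - x*y - 4*x*z + 3*x + z - 2, LT = x**2.

S(f_2,f_3): lcm = x**2. S = 1/4*x*y + x*z - 3/4*x - z + 1.
  leading term x*y: subtract (-1/3*x)·f_1 from 1/4*x*y + x*z - 3/4*x - z + 1 → -1/3*x*z + 5/3*x - z + 1
  leading term x*z: no divisor's leading term divides it; move -1/3*x*z to the remainder.
  leading term x: no divisor's leading term divides it; move 5/3*x to the remainder.
  leading term z: no divisor's leading term divides it; move -z to the remainder.
  leading term 1: no divisor's leading term divides it; move 1 to the remainder.
  remainder -1/3*x*z + 5/3*x - z + 1 ≠ 0; add g_4 = -1/3*x*z + 5/3*x - z + 1 to the basis.

S(f_2,g_4): lcm = x**2*z. S = 5*x**2 - 3*x*z - 3/4*z**2 + 3*x + 1/2*z.
  leading term x**2: subtract (-5/4)·f_2 from 5*x**2 - 3*x*z - 3/4*z**2 + 3*x + 1/2*z → -3*x*z - 3/4*z**2 + 3*x + 17/4*z - 5/2
  leading term x*z: subtract (9)·g_4 from -3*x*z - 3/4*z**2 + 3*x + 17/4*z - 5/2 → -3/4*z**2 - 12*x + 53/4*z - 23/2
  leading term z**2: no divisor's leading term divides it; move -3/4*z**2 to the remainder.
  leading term x: no divisor's leading term divides it; move -12*x to the remainder.
  leading term z: no divisor's leading term divides it; move 53/4*z to the remainder.
  leading term 1: no divisor's leading term divides it; move -23/2 to the remainder.
  remainder -3/4*z**2 - 12*x + 53/4*z - 23/2 ≠ 0; add g_5 = -3/4*z**2 - 12*x + 53/4*z - 23/2 to the basis.

The other S-polynomials (S(f_1,f_2), S(f_1,f_3), S(f_1,g_4), S(f_3,g_4), S(f_1,g_5), S(f_2,g_5), S(f_3,g_5), S(g_4,g_5)) all reduce to 0 modulo the current basis, so we have a Gröbner basis.
Inter-reduce: drop elements whose leading term is divisible by another's, tail-reduce, and make monic.

G = {x**2 - 3/4*z + 1/2, x*z - 5*x + 3*z - 3, z**2 + 16*x - 53/3*z + 46/3, y + 16/3*z - 29/3}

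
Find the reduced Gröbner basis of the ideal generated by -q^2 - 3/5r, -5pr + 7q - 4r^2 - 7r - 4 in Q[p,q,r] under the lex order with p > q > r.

G = {pr - 7/5q + 4/5r^2 + 7/5r + 4/5, q^2 + 3/5r}

f_1 = -q^2 - 3/5r, LT = q^2.
f_2 = -5pr + 7q - 4r^2 - 7r - 4, LT = pr.

The S-polynomials (S(f_1,f_2)) all reduce to 0 modulo the current basis, so we have a Gröbner basis.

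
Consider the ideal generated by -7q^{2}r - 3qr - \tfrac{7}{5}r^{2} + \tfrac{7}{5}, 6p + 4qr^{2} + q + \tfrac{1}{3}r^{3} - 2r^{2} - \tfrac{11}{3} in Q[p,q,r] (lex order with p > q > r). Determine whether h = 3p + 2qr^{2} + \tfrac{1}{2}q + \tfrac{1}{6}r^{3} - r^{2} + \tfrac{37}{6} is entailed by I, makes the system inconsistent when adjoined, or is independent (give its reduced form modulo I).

First compute the reduced Gröbner basis of I by Buchberger's algorithm.
f_1 = -7q^{2}r - 3qr - \tfrac{7}{5}r^{2} + \tfrac{7}{5}, LT = q^{2}r.
f_2 = 6p + 4qr^{2} + q + \tfrac{1}{3}r^{3} - 2r^{2} - \tfrac{11}{3}, LT = p.

S(f_1,f_2): leading monomials are coprime, so the S-polynomial reduces to 0 (Buchberger's first criterion).
Every S-polynomial of the final basis reduces to 0, so we have a Gröbner basis.
Inter-reduce: drop elements whose leading term is divisible by another's, tail-reduce, and make monic.
Reduced Gröbner basis: {p + \tfrac{2}{3}qr^{2} + \tfrac{1}{6}q + \tfrac{1}{18}r^{3} - \tfrac{1}{3}r^{2} - \tfrac{11}{18}, q^{2}r + \tfrac{3}{7}qr + \tfrac{1}{5}r^{2} - \tfrac{1}{5}}.
Label its elements g_1 = p + \tfrac{2}{3}qr^{2} + \tfrac{1}{6}q + \tfrac{1}{18}r^{3} - \tfrac{1}{3}r^{2} - \tfrac{11}{18}, g_2 = q^{2}r + \tfrac{3}{7}qr + \tfrac{1}{5}r^{2} - \tfrac{1}{5}.

Reduce h = 3p + 2qr^{2} + \tfrac{1}{2}q + \tfrac{1}{6}r^{3} - r^{2} + \tfrac{37}{6} modulo G:
  leading term p: subtract (3)·g_1 from 3p + 2qr^{2} + \tfrac{1}{2}q + \tfrac{1}{6}r^{3} - r^{2} + \tfrac{37}{6} → 8
  leading term 1: no divisor's leading term divides it; move 8 to the remainder.
  normal form = 8.
The normal form is nonzero, so h ∉ I. Since h minus its normal form lies in I, I + (h) = I + (n) where n = 8; decide whether this ideal is the whole ring.
Here n = 8 is a nonzero constant, hence a unit: 1 ∈ I + (h), the Gröbner basis of I + (h) is {1}, and the enlarged system has no common solution — adjoining h is inconsistent.

Adjoining 3p + 2qr^{2} + \tfrac{1}{2}q + \tfrac{1}{6}r^{3} - r^{2} + \tfrac{37}{6} makes the ideal the whole ring: the system is inconsistent.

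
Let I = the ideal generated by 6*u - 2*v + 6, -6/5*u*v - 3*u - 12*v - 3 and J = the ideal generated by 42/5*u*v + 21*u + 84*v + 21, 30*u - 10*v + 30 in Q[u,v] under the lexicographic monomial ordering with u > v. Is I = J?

Yes, the ideals are equal.

For a fixed monomial order, each ideal has a unique reduced Gröbner basis; comparing bases decides equality.
Buchberger on the first generating set:
f_1 = 6*u - 2*v + 6, LT = u.
f_2 = -6/5*u*v - 3*u - 12*v - 3, LT = u*v.

S(f_1,f_2): lcm = u*v. S = -5/2*u - 1/3*v**2 - 9*v - 5/2.
  leading term u: subtract (-5/12)·f_1 from -5/2*u - 1/3*v**2 - 9*v - 5/2 → -1/3*v**2 - 59/6*v
  leading term v**2: no divisor's leading term divides it; move -1/3*v**2 to the remainder.
  leading term v: no divisor's leading term divides it; move -59/6*v to the remainder.
  remainder -1/3*v**2 - 59/6*v ≠ 0; add g_3 = -1/3*v**2 - 59/6*v to the basis.

The other S-polynomials (S(f_1,g_3), S(f_2,g_3)) all reduce to 0 modulo the current basis, so we have a Gröbner basis.
Inter-reduce: drop elements whose leading term is divisible by another's, tail-reduce, and make monic.
Reduced Gröbner basis: {u - 1/3*v + 1, v**2 + 59/2*v}.

Buchberger on the second generating set:
h_1 = 42/5*u*v + 21*u + 84*v + 21, LT = u*v.
h_2 = 30*u - 10*v + 30, LT = u.

S(h_1,h_2): lcm = u*v. S = 5/2*u + 1/3*v**2 + 9*v + 5/2.
  leading term u: subtract (1/12)·h_2 from 5/2*u + 1/3*v**2 + 9*v + 5/2 → 1/3*v**2 + 59/6*v
  leading term v**2: no divisor's leading term divides it; move 1/3*v**2 to the remainder.
  leading term v: no divisor's leading term divides it; move 59/6*v to the remainder.
  remainder 1/3*v**2 + 59/6*v ≠ 0; add k_3 = 1/3*v**2 + 59/6*v to the basis.

The other S-polynomials (S(h_1,k_3), S(h_2,k_3)) all reduce to 0 modulo the current basis, so we have a Gröbner basis.
Inter-reduce: drop elements whose leading term is divisible by another's, tail-reduce, and make monic.
Reduced Gröbner basis: {u - 1/3*v + 1, v**2 + 59/2*v}.

The two bases agree; hence the ideals are identical.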